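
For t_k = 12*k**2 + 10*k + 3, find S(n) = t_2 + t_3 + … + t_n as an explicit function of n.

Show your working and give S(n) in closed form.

S(n) = 4*n**3 + 11*n**2 + 10*n - 25

Ratio r(k) = (12*k**2 + 34*k + 25)/(12*k**2 + 10*k + 3).
Factor: A=1; B=1; C=k**2 + 5*k/6 + 1/4.
Key eq: (1)·f(k+1) = (1)·f(k) + (k**2 + 5*k/6 + 1/4).
d = 3 from the (0,0,2) case.
Solve for f: f(k) = k**2*(4*k - 1)/12 (degree 3 ≤ 3).
Certificate R = B(k−1)f/C = k**2*(4*k - 1)/(12*k**2 + 10*k + 3) gives s_k = k**2*(4*k - 1).
Check: Δs_k = 12*k**2 + 10*k + 3. ✓
s_(n+1) = 4*n**3 + 11*n**2 + 10*n + 3 and s_(2) = 28, so S(n) = 4*n**3 + 11*n**2 + 10*n - 25.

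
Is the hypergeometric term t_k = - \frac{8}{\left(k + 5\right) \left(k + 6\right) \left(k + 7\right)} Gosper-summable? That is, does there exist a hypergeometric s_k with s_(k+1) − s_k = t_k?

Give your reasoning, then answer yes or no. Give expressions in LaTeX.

Yes. s_k = \frac{2 k \left(- k - 11\right)}{15 \left(k + 5\right) \left(k + 6\right)}.

r(k) = (k + 5)/(k + 8) after simplifying.
A = k + 5, B = k + 8, C = 1.
f must satisfy (k + 5)·f(k+1) − (k + 7)·f(k) = 1.
Bound: deg f ≤ 2.
Solving with deg f ≤ 2: f(k) = k*(k + 11)/60.
Get s_k = R·t_k = 2*k*(-k - 11)/(15*(k + 5)*(k + 6)) with R(k) = B(k−1)f(k)/C(k) = k*(k + 7)*(k + 11)/60.
s_(k+1) − s_k = -8/(k**3 + 18*k**2 + 107*k + 210) = t_k.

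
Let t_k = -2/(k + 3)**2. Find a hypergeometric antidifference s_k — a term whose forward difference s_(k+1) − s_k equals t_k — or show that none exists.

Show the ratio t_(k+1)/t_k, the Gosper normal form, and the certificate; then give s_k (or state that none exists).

no hypergeometric antidifference exists

r(k) = (k + 3)**2/(k + 4)**2 after simplifying.
Normal form (A,B,C) = (k**2 + 6*k + 9, k**2 + 8*k + 16, 1).
Solve (k**2 + 6*k + 9)·f(k+1) − (k**2 + 6*k + 9)·f(k) = 1.
Degrees (2,2,0) ⇒ d ≤ 0.
Write f(k) = c0. Then LHS − RHS = -1, requiring -1 = 0: contradictory. No certificate.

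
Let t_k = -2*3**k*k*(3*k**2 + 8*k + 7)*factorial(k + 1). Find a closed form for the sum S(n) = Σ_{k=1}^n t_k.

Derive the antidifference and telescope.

Ratio r(k) = 3*(k + 1)*(k + 2)*(8*k + 3*(k + 1)**2 + 15)/(k*(3*k**2 + 8*k + 7)).
Take A(k)=3*k + 6, B(k)=1, C(k)=k**3 + 8*k**2/3 + 7*k/3.
f must satisfy (3*k + 6)·f(k+1) − (1)·f(k) = k**3 + 8*k**2/3 + 7*k/3.
Degrees (1,0,3) ⇒ d ≤ 2.
Coefficient equations give f(k) = k*(k - 1)/3.
Certificate R = B(k−1)f/C = (k - 1)/(3*k**2 + 8*k + 7) gives s_k = -2*3**k*k*(k - 1)*factorial(k + 1).
Check: Δs_k = -2*3**k*k*(3*k**2 + 8*k + 7)*factorial(k + 1). ✓
Σ_(k=1)^n t_k = s_(n+1) − s_(1) = (-6*3**n*n*(n + 1)*factorial(n + 2)) − (0), i.e. -6*3**n*n*(n + 1)*factorial(n + 2).

S(n) = -6*3**n*n*(n + 1)*factorial(n + 2)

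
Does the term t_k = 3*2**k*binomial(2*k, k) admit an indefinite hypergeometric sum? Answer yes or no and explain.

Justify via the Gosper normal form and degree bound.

The ratio is 4*(2*k + 1)/(k + 1).
So A=8*k + 4 and B=k + 1, with C=1.
Need (8*k + 4)·f(k+1) − (k)·f(k) = 1.
deg f ≤ -1 (via 1,1,0).
Bound -1 < 0, so the key equation has no polynomial solution.

No — key equation has no polynomial f.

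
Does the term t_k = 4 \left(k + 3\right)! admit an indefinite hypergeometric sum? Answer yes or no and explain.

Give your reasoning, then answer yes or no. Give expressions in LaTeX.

r(k) = k + 4 after simplifying.
A = k + 4, B = 1, C = 1.
Solve (k + 4)·f(k+1) − (1)·f(k) = 1.
Bound: deg f ≤ -1.
d = -1 < 0 ⇒ no nonzero polynomial f; not summable.

No; the degree bound rules out any f.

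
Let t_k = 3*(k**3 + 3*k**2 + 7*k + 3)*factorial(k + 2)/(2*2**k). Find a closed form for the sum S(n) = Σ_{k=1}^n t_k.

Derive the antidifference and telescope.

The ratio is (k**4 + 9*k**3 + 34*k**2 + 62*k + 42)/(2*(k**3 + 3*k**2 + 7*k + 3)).
Factor: A=k/2 + 3/2; B=1; C=k**3 + 3*k**2 + 7*k + 3.
f must satisfy (k/2 + 3/2)·f(k+1) − (1)·f(k) = k**3 + 3*k**2 + 7*k + 3.
Bound: deg f ≤ 2.
A polynomial solution: f(k) = 2*k**2.
Then R = B(k−1)f/C = 2*k**2/(k**3 + 3*k**2 + 7*k + 3), so s_k = R(k)·t_k = 3*k**2*factorial(k + 2)/2**k.
Δs = 3*(k**3 + 3*k**2 + 7*k + 3)*factorial(k + 2)/(2*2**k), as required.
Telescope: S(n) = s_(n+1) − s_(1) = 3*2**(-n - 1)*(n + 1)**2*factorial(n + 3) − (9) = 3*(-6*2**n + n**5*factorial(n) + 8*n**4*factorial(n) + 24*n**3*factorial(n) + 34*n**2*factorial(n) + 23*n*factorial(n) + 6*factorial(n))/(2*2**n).

S(n) = 3*(-6*2**n + n**5*factorial(n) + 8*n**4*factorial(n) + 24*n**3*factorial(n) + 34*n**2*factorial(n) + 23*n*factorial(n) + 6*factorial(n))/(2*2**n)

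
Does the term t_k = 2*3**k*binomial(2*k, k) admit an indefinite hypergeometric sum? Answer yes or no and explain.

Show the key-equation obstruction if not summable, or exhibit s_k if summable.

No — t_k has no hypergeometric antidifference.

r(k) = 6*(2*k + 1)/(k + 1) after simplifying.
So A=12*k + 6 and B=k + 1, with C=1.
Set up (12*k + 6)·f(k+1) − (k)·f(k) − (1) = 0.
d = -1 from the (1,1,0) case.
Bound -1 < 0, so the key equation has no polynomial solution.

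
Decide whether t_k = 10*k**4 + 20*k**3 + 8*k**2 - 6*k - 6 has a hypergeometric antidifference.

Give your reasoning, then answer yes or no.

Yes. s_k = 2*k*(k**4 - 2*k**2 - k - 1).

Step 1: r(k) = (5*k**4 + 30*k**3 + 64*k**2 + 55*k + 13)/(5*k**4 + 10*k**3 + 4*k**2 - 3*k - 3).
Factor: A=1; B=1; C=k**4 + 2*k**3 + 4*k**2/5 - 3*k/5 - 3/5.
Need (1)·f(k+1) − (1)·f(k) = k**4 + 2*k**3 + 4*k**2/5 - 3*k/5 - 3/5.
Degrees (0,0,4) ⇒ d ≤ 5.
Match coefficients ⇒ f(k) = k*(k**4 - 2*k**2 - k - 1)/5.
Then R = B(k−1)f/C = k*(k**4 - 2*k**2 - k - 1)/(5*k**4 + 10*k**3 + 4*k**2 - 3*k - 3), so s_k = R(k)·t_k = 2*k*(k**4 - 2*k**2 - k - 1).
Check: Δs_k = 10*k**4 + 20*k**3 + 8*k**2 - 6*k - 6. ✓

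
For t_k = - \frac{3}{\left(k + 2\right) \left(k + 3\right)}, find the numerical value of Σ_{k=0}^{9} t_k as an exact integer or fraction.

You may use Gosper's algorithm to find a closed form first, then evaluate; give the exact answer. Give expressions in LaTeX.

Σ = -5/4

Ratio r(k) = (k + 2)/(k + 4).
Factor: A=k + 2; B=k + 4; C=1.
Need (k + 2)·f(k+1) − (k + 3)·f(k) = 1.
Degrees (1,1,0) ⇒ d ≤ 1.
Coefficient equations give f(k) = k/2.
R(k) = B(k−1)·f(k)/C(k) = k*(k + 3)/2; s_k = R·t_k = -3*k/(2*k + 4).
Check: Δs_k = -3/(k**2 + 5*k + 6). ✓
Evaluate s at k=10 and k=0: -5/4 and 0; difference -5/4.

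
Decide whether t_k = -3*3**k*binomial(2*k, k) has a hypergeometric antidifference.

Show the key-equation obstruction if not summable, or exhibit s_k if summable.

No. Not Gosper-summable.

r(k) = 6*(2*k + 1)/(k + 1) after simplifying.
Gosper form: A/B · C(k+1)/C(k) with A=12*k + 6, B=k + 1, C=1.
Need (12*k + 6)·f(k+1) − (k)·f(k) = 1.
Bound: deg f ≤ -1.
Bound -1 < 0, so the key equation has no polynomial solution.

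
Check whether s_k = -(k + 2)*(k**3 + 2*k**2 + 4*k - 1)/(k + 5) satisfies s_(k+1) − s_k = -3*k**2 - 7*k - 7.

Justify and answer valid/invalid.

s_(k+1) = (-k**4 - 8*k**3 - 26*k**2 - 39*k - 18)/(k + 6)
s_(k+1) − s_k = (-3*k**4 - 34*k**3 - 114*k**2 - 173*k - 102)/(k**2 + 11*k + 30)
(s_(k+1) − s_k) − t_k = 6*(k**3 + 10*k**2 + 19*k + 18)/(k**2 + 11*k + 30)

Invalid: residual 6*(k**3 + 10*k**2 + 19*k + 18)/(k**2 + 11*k + 30) ≠ 0.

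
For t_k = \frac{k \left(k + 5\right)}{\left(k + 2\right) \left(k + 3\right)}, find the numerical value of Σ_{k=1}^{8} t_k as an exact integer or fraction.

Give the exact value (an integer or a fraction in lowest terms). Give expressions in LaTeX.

Compute t_(k+1)/t_k: get (k + 1)*(k + 2)*(k + 6)/(k*(k + 4)*(k + 5)).
So A=k + 2 and B=k + 4, with C=k**2 + 5*k.
Set up (k + 2)·f(k+1) − (k + 3)·f(k) − (k**2 + 5*k) = 0.
d = 2 from the (1,1,2) case.
Coefficient equations give f(k) = k*(k - 1).
Get s_k = R·t_k = k*(k - 1)/(k + 2) with R(k) = B(k−1)f(k)/C(k) = (k - 1)*(k + 3)/(k + 5).
s_(k+1) − s_k = k*(k + 5)/(k**2 + 5*k + 6) = t_k.
Evaluate s at k=9 and k=1: 72/11 and 0; difference 72/11.

Σ = 72/11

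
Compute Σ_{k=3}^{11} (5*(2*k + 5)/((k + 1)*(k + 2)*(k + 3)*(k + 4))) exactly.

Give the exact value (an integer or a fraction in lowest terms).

Σ = 19/104

Step 1: r(k) = (k + 1)*(2*k + 7)/((k + 5)*(2*k + 5)).
A = k + 1, B = k + 5, C = k + 5/2.
Key eq: (k + 1)·f(k+1) = (k + 4)·f(k) + (k + 5/2).
Degrees (1,1,1) ⇒ d ≤ 3.
Solving with deg f ≤ 3: f(k) = k*(k + 2)*(k + 4)/6.
R(k) = B(k−1)·f(k)/C(k) = k*(k + 2)*(k + 4)**2/(3*(2*k + 5)); s_k = R·t_k = 5*k*(k + 4)/(3*(k**2 + 4*k + 3)).
Check: Δs_k = 5*(2*k + 5)/(k**4 + 10*k**3 + 35*k**2 + 50*k + 24). ✓
Evaluate s at k=12 and k=3: 64/39 and 35/24; difference 19/104.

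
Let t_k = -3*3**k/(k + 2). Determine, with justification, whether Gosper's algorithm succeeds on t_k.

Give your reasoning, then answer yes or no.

No — key equation has no polynomial f.

Step 1: r(k) = 3*(k + 2)/(k + 3).
So A=3*k + 6 and B=k + 3, with C=1.
Need (3*k + 6)·f(k+1) − (k + 2)·f(k) = 1.
From deg A=1, deg B=1, deg C=0: d=-1.
d = -1 < 0 ⇒ no nonzero polynomial f; not summable.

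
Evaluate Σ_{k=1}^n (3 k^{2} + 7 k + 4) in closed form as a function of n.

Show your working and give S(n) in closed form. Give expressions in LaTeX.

S(n) = n \left(n^{2} + 5 n + 8\right)

The ratio is (3*k**2 + 13*k + 14)/(3*k**2 + 7*k + 4).
Take A(k)=1, B(k)=1, C(k)=k**2 + 7*k/3 + 4/3.
Set up (1)·f(k+1) − (1)·f(k) − (k**2 + 7*k/3 + 4/3) = 0.
Bound: deg f ≤ 3.
A polynomial solution: f(k) = k*(k + 1)**2/3.
So s_k = (B(k−1)f/C)·t_k = (k*(k + 1)/(3*k + 4))·t_k = k*(k**2 + 2*k + 1).
Check: Δs_k = 3*k**2 + 7*k + 4. ✓
s_(n+1) = n**3 + 5*n**2 + 8*n + 4 and s_(1) = 4, so S(n) = n*(n**2 + 5*n + 8).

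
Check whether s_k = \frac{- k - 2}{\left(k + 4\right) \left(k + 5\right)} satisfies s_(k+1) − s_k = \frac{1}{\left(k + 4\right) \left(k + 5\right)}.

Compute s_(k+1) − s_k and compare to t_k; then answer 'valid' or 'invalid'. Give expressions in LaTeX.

Invalid: residual - \frac{6}{k^{3} + 15 k^{2} + 74 k + 120} ≠ 0.

s_(k+1) = (-k - 3)/((k + 5)*(k + 6))
s_(k+1) − s_k = k/(k**3 + 15*k**2 + 74*k + 120)
(s_(k+1) − s_k) − t_k = -6/(k**3 + 15*k**2 + 74*k + 120)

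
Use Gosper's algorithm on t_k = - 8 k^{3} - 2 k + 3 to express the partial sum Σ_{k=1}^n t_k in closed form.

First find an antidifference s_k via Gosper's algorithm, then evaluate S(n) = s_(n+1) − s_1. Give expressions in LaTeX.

S(n) = n \left(- 2 n^{3} - 4 n^{2} - 3 n + 2\right)

t_(k+1)/t_k = (2*k + 8*(k + 1)**3 - 1)/(8*k**3 + 2*k - 3).
A = 1, B = 1, C = k**3 + k/4 - 3/8.
Set up (1)·f(k+1) − (1)·f(k) − (k**3 + k/4 - 3/8) = 0.
Degrees (0,0,3) ⇒ d ≤ 4.
Coefficient equations give f(k) = k*(2*k**3 - 4*k**2 + 3*k - 4)/8.
Certificate R = B(k−1)f/C = k*(2*k**3 - 4*k**2 + 3*k - 4)/(8*k**3 + 2*k - 3) gives s_k = k*(-2*k**3 + 4*k**2 - 3*k + 4).
Δs = -8*k**3 - 2*k + 3, as required.
Telescope: S(n) = s_(n+1) − s_(1) = -2*n**4 - 4*n**3 - 3*n**2 + 2*n + 3 − (3) = n*(-2*n**3 - 4*n**2 - 3*n + 2).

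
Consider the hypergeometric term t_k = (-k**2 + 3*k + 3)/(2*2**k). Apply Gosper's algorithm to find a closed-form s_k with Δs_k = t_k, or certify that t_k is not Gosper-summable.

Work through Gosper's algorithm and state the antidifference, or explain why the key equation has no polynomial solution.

Compute t_(k+1)/t_k: get (k**2 - k - 5)/(2*(k**2 - 3*k - 3)).
Factor: A=1/2; B=1; C=k**2 - 3*k - 3.
Solve (1/2)·f(k+1) − (1)·f(k) = k**2 - 3*k - 3.
deg f ≤ 2 (via 0,0,2).
A polynomial solution: f(k) = -2*(k**2 - k - 3).
R(k) = B(k−1)·f(k)/C(k) = -2*(k**2 - k - 3)/(k**2 - 3*k - 3); s_k = R·t_k = (k**2 - k - 3)/2**k.
Verify: (-k**2 + 3*k + 3)/(2*2**k) matches t_k.

s_k = (k**2 - k - 3)/2**k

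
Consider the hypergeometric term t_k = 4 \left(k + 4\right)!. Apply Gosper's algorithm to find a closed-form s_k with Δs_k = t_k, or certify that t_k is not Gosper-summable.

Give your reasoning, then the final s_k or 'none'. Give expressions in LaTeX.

r(k) = k + 5 after simplifying.
Take A(k)=k + 5, B(k)=1, C(k)=1.
Key eq: (k + 5)·f(k+1) = (1)·f(k) + (1).
From deg A=1, deg B=0, deg C=0: d=-1.
deg f ≤ -1 is impossible — no certificate.

not Gosper-summable; s_k does not exist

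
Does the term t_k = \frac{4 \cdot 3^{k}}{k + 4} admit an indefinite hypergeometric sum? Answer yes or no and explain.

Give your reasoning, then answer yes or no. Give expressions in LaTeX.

No — key equation has no polynomial f.

Step 1: r(k) = 3*(k + 4)/(k + 5).
Gosper form: A/B · C(k+1)/C(k) with A=3*k + 12, B=k + 5, C=1.
Set up (3*k + 12)·f(k+1) − (k + 4)·f(k) − (1) = 0.
d = -1 from the (1,1,0) case.
Bound -1 < 0, so the key equation has no polynomial solution.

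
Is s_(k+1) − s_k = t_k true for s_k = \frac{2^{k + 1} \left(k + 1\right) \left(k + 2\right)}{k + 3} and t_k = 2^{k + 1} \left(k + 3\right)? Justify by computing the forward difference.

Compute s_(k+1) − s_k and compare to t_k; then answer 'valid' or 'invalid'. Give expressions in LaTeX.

Invalid: residual \frac{2^{k + 1} \left(- k^{2} - 5 k - 8\right)}{k^{2} + 7 k + 12} ≠ 0.

s_(k+1) = 2**(k + 2)*(k + 2)*(k + 3)/(k + 4)
s_(k+1) − s_k = 2**(k + 1)*(k**3 + 9*k**2 + 28*k + 28)/(k**2 + 7*k + 12)
(s_(k+1) − s_k) − t_k = 2**(k + 1)*(-k**2 - 5*k - 8)/(k**2 + 7*k + 12)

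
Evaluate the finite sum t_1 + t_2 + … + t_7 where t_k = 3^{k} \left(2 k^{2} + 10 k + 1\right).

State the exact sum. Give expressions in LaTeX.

Σ = 498639

t_(k+1)/t_k = 3*(2*k**2 + 14*k + 13)/(2*k**2 + 10*k + 1).
Gosper form: A/B · C(k+1)/C(k) with A=3, B=1, C=k**2 + 5*k + 1/2.
Key eq: (3)·f(k+1) = (1)·f(k) + (k**2 + 5*k + 1/2).
d = 2 from the (0,0,2) case.
Coefficient equations give f(k) = (k**2 + 2*k - 4)/2.
Certificate R = B(k−1)f/C = (k**2 + 2*k - 4)/(2*k**2 + 10*k + 1) gives s_k = 3**k*(k**2 + 2*k - 4).
Check: Δs_k = 3**k*(2*k**2 + 10*k + 1). ✓
Σ_(k=1)^(7) t_k = s_(8) − s_(1) = 498636 − (-3) = 498639.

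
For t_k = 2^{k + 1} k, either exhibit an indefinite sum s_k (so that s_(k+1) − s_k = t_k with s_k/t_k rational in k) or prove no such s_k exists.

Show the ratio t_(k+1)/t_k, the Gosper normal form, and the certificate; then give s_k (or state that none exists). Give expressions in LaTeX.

s_k = 2^{k + 1} \left(k - 2\right)

Step 1: r(k) = 2 + 2/k.
Factor: A=2; B=1; C=k.
Need (2)·f(k+1) − (1)·f(k) = k.
From deg A=0, deg B=0, deg C=1: d=1.
A polynomial solution: f(k) = k - 2.
So s_k = (B(k−1)f/C)·t_k = ((k - 2)/k)·t_k = 2**(k + 1)*(k - 2).
Δs = 2**(k + 1)*k, as required.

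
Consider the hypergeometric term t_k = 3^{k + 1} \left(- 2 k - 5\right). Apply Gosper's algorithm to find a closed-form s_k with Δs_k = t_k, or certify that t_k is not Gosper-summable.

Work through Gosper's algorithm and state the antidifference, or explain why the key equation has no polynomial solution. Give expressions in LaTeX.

The ratio is 3*(2*k + 7)/(2*k + 5).
Normal form (A,B,C) = (3, 1, k + 5/2).
Solve (3)·f(k+1) − (1)·f(k) = k + 5/2.
d = 1 from the (0,0,1) case.
Solving with deg f ≤ 1: f(k) = (k + 1)/2.
Then R = B(k−1)f/C = (k + 1)/(2*k + 5), so s_k = R(k)·t_k = 3**(k + 1)*(-k - 1).
Δs = 3**(k + 1)*(-2*k - 5), as required.

s_k = 3^{k + 1} \left(- k - 1\right)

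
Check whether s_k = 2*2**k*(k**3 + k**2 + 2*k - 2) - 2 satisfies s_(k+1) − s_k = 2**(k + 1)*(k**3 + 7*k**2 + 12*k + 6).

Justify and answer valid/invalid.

s_(k+1) = 2*2**(k + 1)*(2*k + (k + 1)**3 + (k + 1)**2) - 2
s_(k+1) − s_k = 2**(k + 1)*(k**3 + 7*k**2 + 12*k + 6)
(s_(k+1) − s_k) − t_k = 0

Valid — Δs_k = t_k.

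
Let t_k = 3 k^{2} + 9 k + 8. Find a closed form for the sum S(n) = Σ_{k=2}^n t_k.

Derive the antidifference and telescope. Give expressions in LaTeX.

Compute t_(k+1)/t_k: get (3*k**2 + 15*k + 20)/(3*k**2 + 9*k + 8).
So A=1 and B=1, with C=k**2 + 3*k + 8/3.
Need (1)·f(k+1) − (1)·f(k) = k**2 + 3*k + 8/3.
Bound: deg f ≤ 3.
Match coefficients ⇒ f(k) = k*(k**2 + 3*k + 4)/3.
Then R = B(k−1)f/C = k*(k**2 + 3*k + 4)/(3*k**2 + 9*k + 8), so s_k = R(k)·t_k = k*(k**2 + 3*k + 4).
s_(k+1) − s_k = 3*k**2 + 9*k + 8 = t_k.
s_(n+1) = n**3 + 6*n**2 + 13*n + 8 and s_(2) = 28, so S(n) = n**3 + 6*n**2 + 13*n - 20.

S(n) = n^{3} + 6 n^{2} + 13 n - 20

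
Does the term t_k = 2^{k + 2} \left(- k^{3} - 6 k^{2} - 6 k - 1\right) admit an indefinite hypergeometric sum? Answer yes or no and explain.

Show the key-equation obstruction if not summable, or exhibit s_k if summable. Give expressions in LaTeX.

Yes. s_k = 2^{k + 2} \left(1 - k^{3}\right).

r(k) = 2*(k**3 + 9*k**2 + 21*k + 14)/(k**3 + 6*k**2 + 6*k + 1) after simplifying.
So A=2 and B=1, with C=k**3 + 6*k**2 + 6*k + 1.
Key eq: (2)·f(k+1) = (1)·f(k) + (k**3 + 6*k**2 + 6*k + 1).
deg f ≤ 3 (via 0,0,3).
Match coefficients ⇒ f(k) = (k - 1)*(k**2 + k + 1).
So s_k = (B(k−1)f/C)·t_k = ((k - 1)*(k**2 + k + 1)/((k + 1)*(k**2 + 5*k + 1)))·t_k = 2**(k + 2)*(1 - k**3).
s_(k+1) − s_k = 2**(k + 2)*(k**3 - 2*(k + 1)**3 + 1) = t_k.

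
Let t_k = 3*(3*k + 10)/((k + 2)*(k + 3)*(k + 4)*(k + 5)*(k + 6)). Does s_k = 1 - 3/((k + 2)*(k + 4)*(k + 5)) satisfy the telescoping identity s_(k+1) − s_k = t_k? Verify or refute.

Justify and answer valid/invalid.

Valid — Δs_k = t_k.

s_(k+1) = 1 - 3/((k + 3)*(k + 5)*(k + 6))
s_(k+1) − s_k = 3*(3*k + 10)/(k**5 + 20*k**4 + 155*k**3 + 580*k**2 + 1044*k + 720)
(s_(k+1) − s_k) − t_k = 0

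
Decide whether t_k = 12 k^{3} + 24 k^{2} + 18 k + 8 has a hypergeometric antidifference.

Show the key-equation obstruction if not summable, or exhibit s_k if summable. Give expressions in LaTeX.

r(k) = (6*k**3 + 30*k**2 + 51*k + 31)/(6*k**3 + 12*k**2 + 9*k + 4) after simplifying.
Normal form (A,B,C) = (1, 1, k**3 + 2*k**2 + 3*k/2 + 2/3).
Set up (1)·f(k+1) − (1)·f(k) − (k**3 + 2*k**2 + 3*k/2 + 2/3) = 0.
Degrees (0,0,3) ⇒ d ≤ 4.
Match coefficients ⇒ f(k) = k*(3*k**3 + 2*k**2 + 3)/12.
R(k) = B(k−1)·f(k)/C(k) = k*(3*k**3 + 2*k**2 + 3)/(2*(6*k**3 + 12*k**2 + 9*k + 4)); s_k = R·t_k = k*(3*k**3 + 2*k**2 + 3).
s_(k+1) − s_k = 12*k**3 + 24*k**2 + 18*k + 8 = t_k.

Yes. s_k = k \left(3 k^{3} + 2 k^{2} + 3\right).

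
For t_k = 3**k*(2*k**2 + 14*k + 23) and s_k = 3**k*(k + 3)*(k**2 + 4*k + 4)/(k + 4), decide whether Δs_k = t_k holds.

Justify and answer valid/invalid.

s_(k+1) = 3**(k + 1)*(k + 4)*(4*k + (k + 1)**2 + 8)/(k + 5)
s_(k+1) − s_k = 2*3**k*(k**4 + 15*k**3 + 84*k**2 + 206*k + 186)/(k**2 + 9*k + 20)
(s_(k+1) − s_k) − t_k = 3**k*(-2*k**3 - 21*k**2 - 75*k - 88)/(k**2 + 9*k + 20)

Invalid: residual 3**k*(-2*k**3 - 21*k**2 - 75*k - 88)/(k**2 + 9*k + 20) ≠ 0.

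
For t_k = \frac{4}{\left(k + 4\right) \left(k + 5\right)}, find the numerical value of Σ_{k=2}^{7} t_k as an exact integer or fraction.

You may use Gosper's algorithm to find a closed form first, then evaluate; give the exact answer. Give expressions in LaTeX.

t_(k+1)/t_k = (k + 4)/(k + 6).
Take A(k)=k + 4, B(k)=k + 6, C(k)=1.
f must satisfy (k + 4)·f(k+1) − (k + 5)·f(k) = 1.
Bound: deg f ≤ 1.
Coefficient equations give f(k) = k/4.
Get s_k = R·t_k = k/(k + 4) with R(k) = B(k−1)f(k)/C(k) = k*(k + 5)/4.
Verify: 4/(k**2 + 9*k + 20) matches t_k.
Sum = s_(8) − s_(2); s_(8) = 2/3, s_(2) = 1/3 ⇒ 1/3.

Σ = 1/3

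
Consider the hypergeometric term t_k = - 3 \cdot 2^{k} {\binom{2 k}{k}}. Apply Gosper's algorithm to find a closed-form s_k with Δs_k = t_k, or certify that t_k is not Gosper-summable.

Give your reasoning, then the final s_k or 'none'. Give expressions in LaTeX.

Step 1: r(k) = 4*(2*k + 1)/(k + 1).
Gosper form: A/B · C(k+1)/C(k) with A=8*k + 4, B=k + 1, C=1.
Key eq: (8*k + 4)·f(k+1) = (k)·f(k) + (1).
Bound: deg f ≤ -1.
d = -1 < 0 ⇒ no nonzero polynomial f; not summable.

not Gosper-summable; s_k does not exist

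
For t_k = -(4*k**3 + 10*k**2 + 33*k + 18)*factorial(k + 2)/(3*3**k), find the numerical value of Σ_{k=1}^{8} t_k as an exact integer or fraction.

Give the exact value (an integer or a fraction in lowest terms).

Σ = -56670542/81

t_(k+1)/t_k = (4*k**4 + 34*k**3 + 131*k**2 + 260*k + 195)/(3*(4*k**3 + 10*k**2 + 33*k + 18)).
A = k/3 + 1, B = 1, C = k**3 + 5*k**2/2 + 33*k/4 + 9/2.
Key eq: (k/3 + 1)·f(k+1) = (1)·f(k) + (k**3 + 5*k**2/2 + 33*k/4 + 9/2).
Bound: deg f ≤ 2.
Coefficient equations give f(k) = 3*(4*k**2 + 2*k + 3)/4.
Certificate R = B(k−1)f/C = 3*(4*k**2 + 2*k + 3)/(4*k**3 + 10*k**2 + 33*k + 18) gives s_k = -(4*k**2 + 2*k + 3)*factorial(k + 2)/3**k.
Δs = -(4*k**3 + 10*k**2 + 33*k + 18)*factorial(k + 2)/(3*3**k), as required.
Telescoping: Σ = s_(9) − s_(1) = -56672000/81 − (-18) = -56670542/81.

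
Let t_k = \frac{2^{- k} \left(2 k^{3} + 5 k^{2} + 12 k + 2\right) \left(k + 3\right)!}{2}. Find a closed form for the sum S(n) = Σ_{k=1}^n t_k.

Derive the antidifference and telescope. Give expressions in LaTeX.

r(k) = (2*k**4 + 19*k**3 + 72*k**2 + 133*k + 84)/(2*(2*k**3 + 5*k**2 + 12*k + 2)) after simplifying.
So A=k/2 + 2 and B=1, with C=k**3 + 5*k**2/2 + 6*k + 1.
Key eq: (k/2 + 2)·f(k+1) = (1)·f(k) + (k**3 + 5*k**2/2 + 6*k + 1).
deg f ≤ 2 (via 1,0,3).
Solve for f: f(k) = 2*k**2 - 3*k + 3 (degree 2 ≤ 2).
Then R = B(k−1)f/C = 2*(2*k**2 - 3*k + 3)/(2*k**3 + 5*k**2 + 12*k + 2), so s_k = R(k)·t_k = (2*k**2 - 3*k + 3)*factorial(k + 3)/2**k.
Δs = (2*k**3 + 5*k**2 + 12*k + 2)*factorial(k + 3)/(2*2**k), as required.
s_(n+1) = 2**(-n - 1)*(2*n**2 + n + 2)*factorial(n + 4) and s_(1) = 24, so S(n) = -24 + n**2*factorial(n + 4)/2**n + n*factorial(n + 4)/(2*2**n) + factorial(n + 4)/2**n.

S(n) = -24 + 2^{- n} n^{2} \left(n + 4\right)! + \frac{2^{- n} n \left(n + 4\right)!}{2} + 2^{- n} \left(n + 4\right)!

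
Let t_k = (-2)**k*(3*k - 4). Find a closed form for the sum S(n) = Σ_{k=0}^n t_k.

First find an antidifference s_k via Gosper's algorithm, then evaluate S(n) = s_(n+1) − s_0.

S(n) = 2*(-2)**n*n - 2*(-2)**n - 2

r(k) = 2*(1 - 3*k)/(3*k - 4) after simplifying.
So A=-2 and B=1, with C=k - 4/3.
Need (-2)·f(k+1) − (1)·f(k) = k - 4/3.
Degrees (0,0,1) ⇒ d ≤ 1.
Coefficient equations give f(k) = -(k - 2)/3.
Get s_k = R·t_k = (-2)**k*(2 - k) with R(k) = B(k−1)f(k)/C(k) = -(k - 2)/(3*k - 4).
Check: Δs_k = (-2)**k*(3*k - 4). ✓
s_(n+1) = (-2)**(n + 1)*(1 - n) and s_(0) = 2, so S(n) = 2*(-2)**n*n - 2*(-2)**n - 2.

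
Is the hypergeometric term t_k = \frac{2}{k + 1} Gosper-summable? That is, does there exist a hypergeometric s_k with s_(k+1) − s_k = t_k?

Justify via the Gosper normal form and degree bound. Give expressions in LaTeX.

No — t_k has no hypergeometric antidifference.

t_(k+1)/t_k = (k + 1)/(k + 2).
Factor: A=k + 1; B=k + 2; C=1.
Need (k + 1)·f(k+1) − (k + 1)·f(k) = 1.
From deg A=1, deg B=1, deg C=0: d=0.
Write f(k) = c0. Then LHS − RHS = -1, requiring -1 = 0: contradictory. No certificate.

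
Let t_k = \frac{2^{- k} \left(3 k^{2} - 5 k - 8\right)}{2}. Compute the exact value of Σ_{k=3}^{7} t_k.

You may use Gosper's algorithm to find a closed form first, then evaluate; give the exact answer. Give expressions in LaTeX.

Step 1: r(k) = (3*k**2 + k - 10)/(2*(3*k**2 - 5*k - 8)).
So A=1/2 and B=1, with C=k**2 - 5*k/3 - 8/3.
Key eq: (1/2)·f(k+1) = (1)·f(k) + (k**2 - 5*k/3 - 8/3).
d = 2 from the (0,0,2) case.
Coefficient equations give f(k) = -2*(k - 1)*(3*k + 4)/3.
R(k) = B(k−1)·f(k)/C(k) = -2*(k - 1)*(3*k + 4)/((k + 1)*(3*k - 8)); s_k = R·t_k = (-3*k**2 - k + 4)/2**k.
Δs = (3*k**2 - 5*k - 8)/(2*2**k), as required.
Σ_(k=3)^(7) t_k = s_(8) − s_(3) = -49/64 − (-13/4) = 159/64.

Σ = 159/64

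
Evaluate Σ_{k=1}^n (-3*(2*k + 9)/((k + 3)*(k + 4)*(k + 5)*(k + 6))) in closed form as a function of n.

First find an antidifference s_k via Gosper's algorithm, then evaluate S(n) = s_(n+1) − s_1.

t_(k+1)/t_k = (k + 3)*(2*k + 11)/((k + 7)*(2*k + 9)).
Gosper form: A/B · C(k+1)/C(k) with A=k + 3, B=k + 7, C=k + 9/2.
f must satisfy (k + 3)·f(k+1) − (k + 6)·f(k) = k + 9/2.
From deg A=1, deg B=1, deg C=1: d=3.
Solve for f: f(k) = k*(k + 4)*(k + 8)/30 (degree 3 ≤ 3).
So s_k = (B(k−1)f/C)·t_k = (k*(k + 4)*(k + 6)*(k + 8)/(15*(2*k + 9)))·t_k = k*(-k - 8)/(5*(k**2 + 8*k + 15)).
s_(k+1) − s_k = 3*(-2*k - 9)/(k**4 + 18*k**3 + 119*k**2 + 342*k + 360) = t_k.
Evaluate: s_(n+1) = (-n**2 - 10*n - 9)/(5*(n**2 + 10*n + 24)); subtract s_(1) = -3/40 ⇒ S(n) = n*(-n - 10)/(8*(n**2 + 10*n + 24)).

S(n) = n*(-n - 10)/(8*(n**2 + 10*n + 24))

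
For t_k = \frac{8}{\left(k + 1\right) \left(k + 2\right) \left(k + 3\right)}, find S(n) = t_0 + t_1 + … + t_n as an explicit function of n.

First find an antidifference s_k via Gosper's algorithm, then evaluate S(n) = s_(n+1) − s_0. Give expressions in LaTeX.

S(n) = \frac{2 \left(n^{2} + 5 n + 4\right)}{n^{2} + 5 n + 6}

Step 1: r(k) = (k + 1)/(k + 4).
A = k + 1, B = k + 4, C = 1.
Set up (k + 1)·f(k+1) − (k + 3)·f(k) − (1) = 0.
deg f ≤ 2 (via 1,1,0).
Match coefficients ⇒ f(k) = k*(k + 3)/4.
Certificate R = B(k−1)f/C = k*(k + 3)**2/4 gives s_k = 2*k*(k + 3)/((k + 1)*(k + 2)).
Verify: 8/(k**3 + 6*k**2 + 11*k + 6) matches t_k.
Σ_(k=0)^n t_k = s_(n+1) − s_(0) = (2*(n**2 + 5*n + 4)/(n**2 + 5*n + 6)) − (0), i.e. 2*(n**2 + 5*n + 4)/(n**2 + 5*n + 6).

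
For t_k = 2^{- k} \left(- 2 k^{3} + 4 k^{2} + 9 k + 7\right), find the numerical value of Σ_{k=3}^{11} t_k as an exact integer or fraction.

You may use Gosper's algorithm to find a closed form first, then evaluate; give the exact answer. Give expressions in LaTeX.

The ratio is (k**3 + k**2 - 11*k/2 - 9)/(2*k**3 - 4*k**2 - 9*k - 7).
So A=1/2 and B=1, with C=k**3 - 2*k**2 - 9*k/2 - 7/2.
Need (1/2)·f(k+1) − (1)·f(k) = k**3 - 2*k**2 - 9*k/2 - 7/2.
From deg A=0, deg B=0, deg C=3: d=3.
Coefficient equations give f(k) = -2*k**3 - 2*k**2 - k + 2.
R(k) = B(k−1)·f(k)/C(k) = -2*(2*k**3 + 2*k**2 + k - 2)/(2*k**3 - 4*k**2 - 9*k - 7); s_k = R·t_k = 2**(1 - k)*(2*k**3 + 2*k**2 + k - 2).
Check: Δs_k = (-2*k**3 + 4*k**2 + 9*k + 7)/2**k. ✓
Σ_(k=3)^(11) t_k = s_(12) − s_(3) = 1877/1024 − (73/4) = -16811/1024.

Σ = -16811/1024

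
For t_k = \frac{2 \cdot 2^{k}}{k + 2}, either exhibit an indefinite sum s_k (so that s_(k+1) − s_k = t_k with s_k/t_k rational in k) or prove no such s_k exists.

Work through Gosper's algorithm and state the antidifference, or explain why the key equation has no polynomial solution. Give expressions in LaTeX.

The ratio is 2*(k + 2)/(k + 3).
Take A(k)=2*k + 4, B(k)=k + 3, C(k)=1.
Set up (2*k + 4)·f(k+1) − (k + 2)·f(k) − (1) = 0.
d = -1 from the (1,1,0) case.
Negative degree bound (-1): no f exists, t_k not Gosper-summable.

none (Gosper's algorithm certifies no s_k)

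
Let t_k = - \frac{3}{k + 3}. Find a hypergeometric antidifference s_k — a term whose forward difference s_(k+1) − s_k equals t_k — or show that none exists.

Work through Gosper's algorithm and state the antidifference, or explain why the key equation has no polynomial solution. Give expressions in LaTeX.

no hypergeometric antidifference exists

The ratio is (k + 3)/(k + 4).
Factor: A=k + 3; B=k + 4; C=1.
Need (k + 3)·f(k+1) − (k + 3)·f(k) = 1.
Bound: deg f ≤ 0.
Put f(k) = c0: A·f(k+1) − B(k−1)·f(k) − C = -1; need -1 = 0 — inconsistent ⇒ no f, not summable.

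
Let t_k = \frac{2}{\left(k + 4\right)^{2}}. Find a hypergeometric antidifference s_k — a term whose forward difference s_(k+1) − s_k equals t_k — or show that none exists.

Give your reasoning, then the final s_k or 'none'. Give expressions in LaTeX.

none — t_k is not Gosper-summable

The ratio is (k + 4)**2/(k + 5)**2.
Normal form (A,B,C) = (k**2 + 8*k + 16, k**2 + 10*k + 25, 1).
Solve (k**2 + 8*k + 16)·f(k+1) − (k**2 + 8*k + 16)·f(k) = 1.
deg f ≤ 0 (via 2,2,0).
f = c0 ⇒ A·f(k+1) − B(k−1)·f(k) − C = -1. The system {-1 = 0} is inconsistent; no antidifference.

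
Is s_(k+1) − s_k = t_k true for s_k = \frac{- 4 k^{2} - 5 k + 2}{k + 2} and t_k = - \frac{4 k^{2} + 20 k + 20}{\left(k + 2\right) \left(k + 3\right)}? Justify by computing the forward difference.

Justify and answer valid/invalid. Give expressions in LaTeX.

Valid: the claim telescopes to t_k.

s_(k+1) = (-4*k**2 - 13*k - 7)/(k + 3)
s_(k+1) − s_k = 4*(-k**2 - 5*k - 5)/(k**2 + 5*k + 6)
(s_(k+1) − s_k) − t_k = 0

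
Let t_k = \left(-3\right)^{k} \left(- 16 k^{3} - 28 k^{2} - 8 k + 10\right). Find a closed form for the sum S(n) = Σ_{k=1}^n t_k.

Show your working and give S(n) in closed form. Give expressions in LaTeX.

S(n) = - 12 \left(-3\right)^{n} n^{3} - 30 \left(-3\right)^{n} n^{2} - 12 \left(-3\right)^{n} n + 9 \left(-3\right)^{n} - 9

Step 1: r(k) = 3*(-8*k**3 - 38*k**2 - 56*k - 21)/(8*k**3 + 14*k**2 + 4*k - 5).
A = -3, B = 1, C = k**3 + 7*k**2/4 + k/2 - 5/8.
f must satisfy (-3)·f(k+1) − (1)·f(k) = k**3 + 7*k**2/4 + k/2 - 5/8.
From deg A=0, deg B=0, deg C=3: d=3.
Match coefficients ⇒ f(k) = -(2*k + 1)*(2*k**2 - 2*k - 1)/16.
Certificate R = B(k−1)f/C = -(2*k + 1)*(2*k**2 - 2*k - 1)/(2*(8*k**3 + 14*k**2 + 4*k - 5)) gives s_k = (-3)**k*(4*k**3 - 2*k**2 - 4*k - 1).
Verify: (-3)**k*(-16*k**3 - 28*k**2 - 8*k + 10) matches t_k.
Σ_(k=1)^n t_k = s_(n+1) − s_(1) = ((-3)**(n + 1)*(4*n**3 + 10*n**2 + 4*n - 3)) − (9), i.e. -12*(-3)**n*n**3 - 30*(-3)**n*n**2 - 12*(-3)**n*n + 9*(-3)**n - 9.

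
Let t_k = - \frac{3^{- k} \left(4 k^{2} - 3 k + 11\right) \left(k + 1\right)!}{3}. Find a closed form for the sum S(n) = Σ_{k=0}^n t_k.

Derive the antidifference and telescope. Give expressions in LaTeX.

S(n) = - 3^{- n - 1} \left(3^{n + 2} + 4 n^{3} n! + 13 n^{2} n! + 11 n n! + 2 n!\right)

t_(k+1)/t_k = (k + 2)*(-3*k + 4*(k + 1)**2 + 8)/(3*(4*k**2 - 3*k + 11)).
Gosper form: A/B · C(k+1)/C(k) with A=k/3 + 2/3, B=1, C=k**2 - 3*k/4 + 11/4.
f must satisfy (k/3 + 2/3)·f(k+1) − (1)·f(k) = k**2 - 3*k/4 + 11/4.
d = 1 from the (1,0,2) case.
Solve for f: f(k) = 3*(4*k - 3)/4 (degree 1 ≤ 1).
Certificate R = B(k−1)f/C = 3*(4*k - 3)/(4*k**2 - 3*k + 11) gives s_k = -(4*k - 3)*factorial(k + 1)/3**k.
Verify: -(4*k**2 - 3*k + 11)*factorial(k + 1)/(3*3**k) matches t_k.
s_(n+1) = -3**(-n - 1)*(4*n + 1)*factorial(n + 2) and s_(0) = 3, so S(n) = -3**(-n - 1)*(3**(n + 2) + 4*n**3*factorial(n) + 13*n**2*factorial(n) + 11*n*factorial(n) + 2*factorial(n)).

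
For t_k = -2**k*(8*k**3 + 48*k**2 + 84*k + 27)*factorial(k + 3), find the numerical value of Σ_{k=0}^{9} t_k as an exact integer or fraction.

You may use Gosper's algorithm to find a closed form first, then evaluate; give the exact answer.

Compute t_(k+1)/t_k: get 2*(8*k**4 + 104*k**3 + 492*k**2 + 983*k + 668)/(8*k**3 + 48*k**2 + 84*k + 27).
Factor: A=2*k + 8; B=1; C=k**3 + 6*k**2 + 21*k/2 + 27/8.
Solve (2*k + 8)·f(k+1) − (1)·f(k) = k**3 + 6*k**2 + 21*k/2 + 27/8.
d = 2 from the (1,0,3) case.
Solving with deg f ≤ 2: f(k) = (4*k**2 + 2*k - 3)/8.
R(k) = B(k−1)·f(k)/C(k) = (4*k**2 + 2*k - 3)/(8*k**3 + 48*k**2 + 84*k + 27); s_k = R·t_k = -2**k*(4*k**2 + 2*k - 3)*factorial(k + 3).
Verify: -2**k*(8*k**3 + 48*k**2 + 84*k + 27)*factorial(k + 3) matches t_k.
Sum = s_(10) − s_(0); s_(10) = -2658987697766400, s_(0) = 18 ⇒ -2658987697766418.

Σ = -2658987697766418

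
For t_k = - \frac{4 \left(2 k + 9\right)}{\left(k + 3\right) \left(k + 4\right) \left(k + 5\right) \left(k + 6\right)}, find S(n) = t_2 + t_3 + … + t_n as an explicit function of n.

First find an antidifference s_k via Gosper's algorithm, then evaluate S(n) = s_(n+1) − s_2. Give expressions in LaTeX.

t_(k+1)/t_k = (k + 3)*(2*k + 11)/((k + 7)*(2*k + 9)).
A = k + 3, B = k + 7, C = k + 9/2.
f must satisfy (k + 3)·f(k+1) − (k + 6)·f(k) = k + 9/2.
Bound: deg f ≤ 3.
Solving with deg f ≤ 3: f(k) = k*(k + 4)*(k + 8)/30.
Then R = B(k−1)f/C = k*(k + 4)*(k + 6)*(k + 8)/(15*(2*k + 9)), so s_k = R(k)·t_k = 4*k*(-k - 8)/(15*(k**2 + 8*k + 15)).
Verify: 4*(-2*k - 9)/(k**4 + 18*k**3 + 119*k**2 + 342*k + 360) matches t_k.
Telescope: S(n) = s_(n+1) − s_(2) = 4*(-n**2 - 10*n - 9)/(15*(n**2 + 10*n + 24)) − (-16/105) = 4*(-n**2 - 10*n + 11)/(35*(n**2 + 10*n + 24)).

S(n) = \frac{4 \left(- n^{2} - 10 n + 11\right)}{35 \left(n^{2} + 10 n + 24\right)}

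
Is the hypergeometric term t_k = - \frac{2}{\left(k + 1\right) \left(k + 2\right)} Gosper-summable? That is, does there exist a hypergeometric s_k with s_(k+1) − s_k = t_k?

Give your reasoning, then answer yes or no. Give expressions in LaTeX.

Yes. s_k = - \frac{2 k}{k + 1}.

Ratio r(k) = (k + 1)/(k + 3).
A = k + 1, B = k + 3, C = 1.
Need (k + 1)·f(k+1) − (k + 2)·f(k) = 1.
d = 1 from the (1,1,0) case.
Solving with deg f ≤ 1: f(k) = k.
R(k) = B(k−1)·f(k)/C(k) = k*(k + 2); s_k = R·t_k = -2*k/(k + 1).
Check: Δs_k = -2/(k**2 + 3*k + 2). ✓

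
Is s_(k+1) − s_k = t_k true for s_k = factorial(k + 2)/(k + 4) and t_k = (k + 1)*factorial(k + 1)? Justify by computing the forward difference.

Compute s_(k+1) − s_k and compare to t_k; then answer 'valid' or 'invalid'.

s_(k+1) = factorial(k + 3)/(k + 5)
s_(k+1) − s_k = (k**2 + 6*k + 7)*factorial(k + 2)/((k + 4)*(k + 5))
(s_(k+1) − s_k) − t_k = -2*(k**2 + 5*k + 3)*factorial(k + 1)/((k + 4)*(k + 5))

Invalid: residual -2*(k**2 + 5*k + 3)*factorial(k + 1)/((k + 4)*(k + 5)) ≠ 0.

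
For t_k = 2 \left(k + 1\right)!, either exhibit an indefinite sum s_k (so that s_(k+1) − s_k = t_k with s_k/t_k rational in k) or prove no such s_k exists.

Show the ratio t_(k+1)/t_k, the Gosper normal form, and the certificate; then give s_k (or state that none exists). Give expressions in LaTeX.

no hypergeometric antidifference exists

Step 1: r(k) = k + 2.
So A=k + 2 and B=1, with C=1.
Set up (k + 2)·f(k+1) − (1)·f(k) − (1) = 0.
Degrees (1,0,0) ⇒ d ≤ -1.
deg f ≤ -1 is impossible — no certificate.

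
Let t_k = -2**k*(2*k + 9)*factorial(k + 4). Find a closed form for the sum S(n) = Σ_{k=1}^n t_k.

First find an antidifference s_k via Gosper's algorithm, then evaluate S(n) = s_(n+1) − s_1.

The ratio is 2*(k + 5)*(2*k + 11)/(2*k + 9).
A = 2*k + 10, B = 1, C = k + 9/2.
Set up (2*k + 10)·f(k+1) − (1)·f(k) − (k + 9/2) = 0.
d = 0 from the (1,0,1) case.
Solving with deg f ≤ 0: f(k) = 1/2.
So s_k = (B(k−1)f/C)·t_k = (1/(2*k + 9))·t_k = -2**k*factorial(k + 4).
Δs = -2**k*(2*k + 9)*factorial(k + 4), as required.
s_(n+1) = -2**(n + 1)*factorial(n + 5) and s_(1) = -240, so S(n) = -2*2**n*factorial(n + 5) + 240.

S(n) = -2*2**n*factorial(n + 5) + 240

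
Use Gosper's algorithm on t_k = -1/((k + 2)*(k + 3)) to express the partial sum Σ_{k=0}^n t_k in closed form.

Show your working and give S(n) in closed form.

S(n) = (-n - 1)/(2*(n + 3))

r(k) = (k + 2)/(k + 4) after simplifying.
Gosper form: A/B · C(k+1)/C(k) with A=k + 2, B=k + 4, C=1.
Solve (k + 2)·f(k+1) − (k + 3)·f(k) = 1.
d = 1 from the (1,1,0) case.
Solving with deg f ≤ 1: f(k) = k/2.
Get s_k = R·t_k = -k/(2*k + 4) with R(k) = B(k−1)f(k)/C(k) = k*(k + 3)/2.
Verify: -1/(k**2 + 5*k + 6) matches t_k.
Evaluate: s_(n+1) = (-n - 1)/(2*(n + 3)); subtract s_(0) = 0 ⇒ S(n) = (-n - 1)/(2*(n + 3)).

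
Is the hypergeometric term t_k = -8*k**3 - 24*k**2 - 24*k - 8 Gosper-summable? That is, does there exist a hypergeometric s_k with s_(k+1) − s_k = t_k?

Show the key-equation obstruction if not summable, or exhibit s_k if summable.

r(k) = (k**3 + 6*k**2 + 12*k + 8)/(k**3 + 3*k**2 + 3*k + 1) after simplifying.
Factor: A=1; B=1; C=k**3 + 3*k**2 + 3*k + 1.
Set up (1)·f(k+1) − (1)·f(k) − (k**3 + 3*k**2 + 3*k + 1) = 0.
d = 4 from the (0,0,3) case.
Match coefficients ⇒ f(k) = k**2*(k + 1)**2/4.
So s_k = (B(k−1)f/C)·t_k = (k**2/(4*(k + 1)))·t_k = 2*k**2*(-k**2 - 2*k - 1).
Δs = -8*k**3 - 24*k**2 - 24*k - 8, as required.

Yes. s_k = 2*k**2*(-k**2 - 2*k - 1).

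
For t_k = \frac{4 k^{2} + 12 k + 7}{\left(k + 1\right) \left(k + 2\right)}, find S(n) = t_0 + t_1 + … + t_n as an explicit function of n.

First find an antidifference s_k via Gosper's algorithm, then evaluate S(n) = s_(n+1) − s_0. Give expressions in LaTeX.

S(n) = \frac{4 n^{2} + 11 n + 7}{n + 2}

Step 1: r(k) = (k + 1)*(12*k + 4*(k + 1)**2 + 19)/((k + 3)*(4*k**2 + 12*k + 7)).
Take A(k)=k + 1, B(k)=k + 3, C(k)=k**2 + 3*k + 7/4.
Key eq: (k + 1)·f(k+1) = (k + 2)·f(k) + (k**2 + 3*k + 7/4).
deg f ≤ 2 (via 1,1,2).
Solving with deg f ≤ 2: f(k) = k*(4*k + 3)/4.
Certificate R = B(k−1)f/C = k*(k + 2)*(4*k + 3)/(4*k**2 + 12*k + 7) gives s_k = k*(4*k + 3)/(k + 1).
Check: Δs_k = (4*k**2 + 12*k + 7)/(k**2 + 3*k + 2). ✓
s_(n+1) = (4*n**2 + 11*n + 7)/(n + 2) and s_(0) = 0, so S(n) = (4*n**2 + 11*n + 7)/(n + 2).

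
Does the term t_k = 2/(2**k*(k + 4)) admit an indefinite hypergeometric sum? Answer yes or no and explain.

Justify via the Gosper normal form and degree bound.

r(k) = (k + 4)/(2*(k + 5)) after simplifying.
So A=k/2 + 2 and B=k + 5, with C=1.
Key eq: (k/2 + 2)·f(k+1) = (k + 4)·f(k) + (1).
Degrees (1,1,0) ⇒ d ≤ -1.
Bound -1 < 0, so the key equation has no polynomial solution.

No — t_k has no hypergeometric antidifference.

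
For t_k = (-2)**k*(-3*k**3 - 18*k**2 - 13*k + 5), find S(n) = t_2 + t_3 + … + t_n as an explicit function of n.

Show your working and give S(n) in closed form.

S(n) = -2*(-2)**n*n**3 - 14*(-2)**n*n**2 - 16*(-2)**n*n + 2*(-2)**n - 60

The ratio is 2*(-3*k**3 - 27*k**2 - 58*k - 29)/(3*k**3 + 18*k**2 + 13*k - 5).
Gosper form: A/B · C(k+1)/C(k) with A=-2, B=1, C=k**3 + 6*k**2 + 13*k/3 - 5/3.
Solve (-2)·f(k+1) − (1)·f(k) = k**3 + 6*k**2 + 13*k/3 - 5/3.
From deg A=0, deg B=0, deg C=3: d=3.
Solve for f: f(k) = -(k**3 + 4*k**2 - 3*k - 3)/3 (degree 3 ≤ 3).
R(k) = B(k−1)·f(k)/C(k) = -(k**3 + 4*k**2 - 3*k - 3)/(3*k**3 + 18*k**2 + 13*k - 5); s_k = R·t_k = (-2)**k*(k**3 + 4*k**2 - 3*k - 3).
Check: Δs_k = (-2)**k*(-3*k**3 - 18*k**2 - 13*k + 5). ✓
Telescope: S(n) = s_(n+1) − s_(2) = (-2)**(n + 1)*(n**3 + 7*n**2 + 8*n - 1) − (60) = -2*(-2)**n*n**3 - 14*(-2)**n*n**2 - 16*(-2)**n*n + 2*(-2)**n - 60.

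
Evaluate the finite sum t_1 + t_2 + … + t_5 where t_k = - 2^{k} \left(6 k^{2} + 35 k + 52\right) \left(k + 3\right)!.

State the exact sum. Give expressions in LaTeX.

The ratio is 2*(6*k**3 + 71*k**2 + 281*k + 372)/(6*k**2 + 35*k + 52).
So A=2*k + 8 and B=1, with C=k**2 + 35*k/6 + 26/3.
Set up (2*k + 8)·f(k+1) − (1)·f(k) − (k**2 + 35*k/6 + 26/3) = 0.
Bound: deg f ≤ 1.
Solve for f: f(k) = (3*k + 4)/6 (degree 1 ≤ 1).
Get s_k = R·t_k = -2**k*(3*k + 4)*factorial(k + 3) with R(k) = B(k−1)f(k)/C(k) = (3*k + 4)/(6*k**2 + 35*k + 52).
s_(k+1) − s_k = -2**k*(6*k**2 + 35*k + 52)*factorial(k + 3) = t_k.
Telescoping: Σ = s_(6) − s_(1) = -510935040 − (-336) = -510934704.

Σ = -510934704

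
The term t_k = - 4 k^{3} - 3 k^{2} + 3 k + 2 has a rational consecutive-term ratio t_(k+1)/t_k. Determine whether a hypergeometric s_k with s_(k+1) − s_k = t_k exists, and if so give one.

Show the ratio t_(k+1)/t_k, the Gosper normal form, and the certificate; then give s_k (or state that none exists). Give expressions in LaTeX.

s_k = k^{2} \left(- k^{2} + k + 2\right)

Step 1: r(k) = (4*k**3 + 15*k**2 + 15*k + 2)/(4*k**3 + 3*k**2 - 3*k - 2).
So A=1 and B=1, with C=k**3 + 3*k**2/4 - 3*k/4 - 1/2.
Set up (1)·f(k+1) − (1)·f(k) − (k**3 + 3*k**2/4 - 3*k/4 - 1/2) = 0.
Bound: deg f ≤ 4.
Coefficient equations give f(k) = k**2*(k - 2)*(k + 1)/4.
Get s_k = R·t_k = k**2*(-k**2 + k + 2) with R(k) = B(k−1)f(k)/C(k) = k**2*(k - 2)/(4*k**2 - k - 2).
s_(k+1) − s_k = -4*k**3 - 3*k**2 + 3*k + 2 = t_k.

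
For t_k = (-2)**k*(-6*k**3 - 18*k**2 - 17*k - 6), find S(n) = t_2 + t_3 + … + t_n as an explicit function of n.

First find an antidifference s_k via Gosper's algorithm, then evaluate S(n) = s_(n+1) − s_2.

t_(k+1)/t_k = 2*(-6*k**3 - 36*k**2 - 71*k - 47)/(6*k**3 + 18*k**2 + 17*k + 6).
So A=-2 and B=1, with C=k**3 + 3*k**2 + 17*k/6 + 1.
Solve (-2)·f(k+1) − (1)·f(k) = k**3 + 3*k**2 + 17*k/6 + 1.
Bound: deg f ≤ 3.
A polynomial solution: f(k) = -k*(2*k**2 + 2*k - 1)/6.
So s_k = (B(k−1)f/C)·t_k = (-k*(2*k**2 + 2*k - 1)/(6*k**3 + 18*k**2 + 17*k + 6))·t_k = (-2)**k*k*(2*k**2 + 2*k - 1).
Verify: (-2)**k*(-6*k**3 - 18*k**2 - 17*k - 6) matches t_k.
s_(n+1) = (-2)**(n + 1)*(2*n**3 + 8*n**2 + 9*n + 3) and s_(2) = 88, so S(n) = -4*(-2)**n*n**3 - 16*(-2)**n*n**2 - 18*(-2)**n*n - 6*(-2)**n - 88.

S(n) = -4*(-2)**n*n**3 - 16*(-2)**n*n**2 - 18*(-2)**n*n - 6*(-2)**n - 88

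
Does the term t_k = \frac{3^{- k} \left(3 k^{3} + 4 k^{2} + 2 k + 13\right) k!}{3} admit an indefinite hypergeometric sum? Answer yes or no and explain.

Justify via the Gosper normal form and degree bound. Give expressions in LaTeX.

Compute t_(k+1)/t_k: get (3*k**4 + 16*k**3 + 32*k**2 + 41*k + 22)/(3*(3*k**3 + 4*k**2 + 2*k + 13)).
A = k/3 + 1/3, B = 1, C = k**3 + 4*k**2/3 + 2*k/3 + 13/3.
Need (k/3 + 1/3)·f(k+1) − (1)·f(k) = k**3 + 4*k**2/3 + 2*k/3 + 13/3.
d = 2 from the (1,0,3) case.
Coefficient equations give f(k) = 3*k**2 + 4*k - 3.
Get s_k = R·t_k = (3*k**2 + 4*k - 3)*factorial(k)/3**k with R(k) = B(k−1)f(k)/C(k) = 3*(3*k**2 + 4*k - 3)/(3*k**3 + 4*k**2 + 2*k + 13).
Verify: (3*k**3 + 4*k**2 + 2*k + 13)*factorial(k)/(3*3**k) matches t_k.

Yes. s_k = 3^{- k} \left(3 k^{2} + 4 k - 3\right) k!.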